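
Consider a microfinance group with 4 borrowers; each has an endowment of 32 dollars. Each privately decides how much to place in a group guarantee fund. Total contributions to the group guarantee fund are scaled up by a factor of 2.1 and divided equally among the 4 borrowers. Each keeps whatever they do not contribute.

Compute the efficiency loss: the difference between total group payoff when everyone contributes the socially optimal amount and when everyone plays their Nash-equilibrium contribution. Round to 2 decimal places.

140.80 dollars

Each contributed unit returns 2.1/4 = 0.5250 to its contributor — below 1 — so contributing 0 is dominant for every player. At the Nash equilibrium everyone keeps their 32, and the group total is 4 × 32 = 128.
Each contributed unit returns 2.100 to the group as a whole (0.5250 to each of 4 players), which exceeds 1, so the social optimum is full contribution: group total = 2.100 × 128 = 268.80.
Efficiency loss = 268.80 − 128 = 140.80.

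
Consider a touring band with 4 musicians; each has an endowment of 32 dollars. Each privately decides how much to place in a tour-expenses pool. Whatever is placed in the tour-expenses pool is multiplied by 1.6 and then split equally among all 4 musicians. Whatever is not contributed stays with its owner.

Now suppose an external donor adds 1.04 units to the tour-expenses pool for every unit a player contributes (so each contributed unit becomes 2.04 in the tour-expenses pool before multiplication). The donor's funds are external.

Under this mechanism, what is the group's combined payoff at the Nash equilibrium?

128.00 dollars

Even with the mechanism, each unit contributed returns only 1.6 × 2.04 / 4 = 0.8160 per unit of net cost, so contributing nothing is still dominant.
Everyone keeps their endowment and the group total is 4 × 32 = 128.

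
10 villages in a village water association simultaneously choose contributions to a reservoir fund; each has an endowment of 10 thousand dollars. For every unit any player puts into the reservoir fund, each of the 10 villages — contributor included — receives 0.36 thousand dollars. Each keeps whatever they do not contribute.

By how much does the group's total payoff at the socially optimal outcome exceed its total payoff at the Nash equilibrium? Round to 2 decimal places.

The private return per contributed unit is 0.36 < 1, so contributing 0 is dominant for every player. At the Nash equilibrium everyone keeps their 10, and the group total is 10 × 10 = 100.
Each contributed unit returns 3.600 to the group as a whole (0.36 to each of 10 players), which exceeds 1, so the social optimum is full contribution: group total = 3.600 × 100 = 360.00.
Efficiency loss = 360.00 − 100 = 260.00.

260.00 thousand dollars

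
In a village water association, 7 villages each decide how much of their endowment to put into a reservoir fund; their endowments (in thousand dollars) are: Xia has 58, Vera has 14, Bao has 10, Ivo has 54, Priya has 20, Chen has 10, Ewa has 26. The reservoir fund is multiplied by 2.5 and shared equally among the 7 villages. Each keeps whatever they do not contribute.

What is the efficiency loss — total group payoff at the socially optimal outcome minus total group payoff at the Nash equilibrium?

The private return per contributed unit is 2.5/7 = 0.3571 < 1 for every player regardless of endowment, so the Nash equilibrium is zero contribution and the group total is Σ E_j = 58 + 14 + 10 + 54 + 20 + 10 + 26 = 192.
Each contributed unit returns 2.500 to the group, so the social optimum is full contribution by everyone: group total = 2.500 × 192 = 480.00.
Efficiency loss = (2.500 − 1) × 192 = 288.00.

288.00 thousand dollars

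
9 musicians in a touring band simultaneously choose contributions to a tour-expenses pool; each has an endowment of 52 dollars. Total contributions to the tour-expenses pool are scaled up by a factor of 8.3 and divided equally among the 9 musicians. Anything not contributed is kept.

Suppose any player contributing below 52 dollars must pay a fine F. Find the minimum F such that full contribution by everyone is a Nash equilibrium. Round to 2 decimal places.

4.04 dollars

Given the others contribute fully, the best deviation is to contribute 0 (any partial contribution still incurs the fine and gives up units whose private return 0.9222 is below 1).
Deviating from 52 to 0 saves 52 dollars but forfeits the deviator's share of the drop in the tour-expenses pool: 8.3/9 × 52 = 47.96.
So the deviation gain is 52 − 47.96 = 4.04, and the fine must be at least 4.04 dollars to wipe it out.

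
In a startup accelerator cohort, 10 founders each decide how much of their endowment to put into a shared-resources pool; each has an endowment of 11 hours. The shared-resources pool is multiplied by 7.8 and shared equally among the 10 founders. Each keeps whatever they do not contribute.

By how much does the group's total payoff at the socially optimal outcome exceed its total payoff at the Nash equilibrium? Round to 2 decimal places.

Each contributed unit returns 7.8/10 = 0.7800 to its contributor — below 1 — so contributing 0 is dominant for every player. At the Nash equilibrium everyone keeps their 11, and the group total is 10 × 11 = 110.
Each contributed unit returns 7.800 to the group as a whole (0.7800 to each of 10 players), which exceeds 1, so the social optimum is full contribution: group total = 7.800 × 110 = 858.00.
Efficiency loss = 858.00 − 110 = 748.00.

748.00 hours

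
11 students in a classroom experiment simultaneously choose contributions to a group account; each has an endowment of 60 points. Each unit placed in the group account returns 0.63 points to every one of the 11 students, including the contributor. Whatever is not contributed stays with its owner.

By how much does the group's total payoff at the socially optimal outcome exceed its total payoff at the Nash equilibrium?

The private return per contributed unit is 0.63 < 1, so contributing 0 is dominant for every player. At the Nash equilibrium everyone keeps their 60, and the group total is 11 × 60 = 660.
Each contributed unit returns 6.930 to the group as a whole (0.63 to each of 11 players), which exceeds 1, so the social optimum is full contribution: group total = 6.930 × 660 = 4573.80.
Efficiency loss = 4573.80 − 660 = 3913.80.

3913.80 points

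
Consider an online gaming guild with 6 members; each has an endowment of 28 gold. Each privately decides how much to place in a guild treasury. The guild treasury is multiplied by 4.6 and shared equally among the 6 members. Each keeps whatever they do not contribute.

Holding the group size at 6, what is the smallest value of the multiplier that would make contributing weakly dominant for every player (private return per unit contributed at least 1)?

6

A contributed unit returns (multiplier)/6 to its contributor.
This reaches 1 exactly when the multiplier is 6.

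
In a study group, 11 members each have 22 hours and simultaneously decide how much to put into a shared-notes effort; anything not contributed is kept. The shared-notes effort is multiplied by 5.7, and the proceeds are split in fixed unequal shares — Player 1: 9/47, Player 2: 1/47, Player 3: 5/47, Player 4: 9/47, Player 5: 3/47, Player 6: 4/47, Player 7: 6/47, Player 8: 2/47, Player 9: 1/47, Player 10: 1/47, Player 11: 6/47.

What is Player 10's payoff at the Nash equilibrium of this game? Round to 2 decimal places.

27.34 hours

For player j, contributing a unit is worthwhile iff 5.7 × (j's share) ≥ 1, i.e. iff j's share is at least 0.1754.
Player 1 and Player 4 are above the threshold, contributing 22 each; the remaining 9 contribute 0. Total contributed: 44.
Player 10 keeps 22 and receives 5.7 × 44 × 1/47 = 5.34 from the shared-notes effort, for a payoff of 27.34.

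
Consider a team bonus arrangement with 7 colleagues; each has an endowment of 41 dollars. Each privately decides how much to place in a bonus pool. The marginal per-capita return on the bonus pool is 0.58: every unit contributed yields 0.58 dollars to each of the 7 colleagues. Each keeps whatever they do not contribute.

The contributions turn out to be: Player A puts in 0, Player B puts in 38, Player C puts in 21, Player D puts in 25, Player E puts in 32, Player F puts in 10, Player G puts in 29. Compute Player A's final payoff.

130.90 dollars

Total contributed: 0 + 38 + 21 + 25 + 32 + 10 + 29 = 155.
Each receives 0.58 × 155 = 89.90 from the bonus pool.
Player A keeps 41 − 0 = 41, so Player A's payoff is 41 + 89.90 = 130.90.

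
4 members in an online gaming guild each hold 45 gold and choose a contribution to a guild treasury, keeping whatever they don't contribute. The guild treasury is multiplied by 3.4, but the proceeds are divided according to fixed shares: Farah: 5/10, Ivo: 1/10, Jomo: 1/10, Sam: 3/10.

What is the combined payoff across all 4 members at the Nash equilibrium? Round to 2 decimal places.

For player j, contributing a unit is worthwhile iff 3.4 × (j's share) ≥ 1, i.e. iff j's share is at least 0.2941.
The shares above 0.2941 belong to Farah and Sam, contributing 45 each; the remaining 2 contribute 0. Total contributed: 90.
The guild treasury pays out 3.4 × 90 = 306.00 in total (split across the unequal shares, but the aggregate is all that matters for the group sum).
The 2 free-riders keep 45 each, adding 90. Group total = 90 + 306.00 = 396.00.

396.00 gold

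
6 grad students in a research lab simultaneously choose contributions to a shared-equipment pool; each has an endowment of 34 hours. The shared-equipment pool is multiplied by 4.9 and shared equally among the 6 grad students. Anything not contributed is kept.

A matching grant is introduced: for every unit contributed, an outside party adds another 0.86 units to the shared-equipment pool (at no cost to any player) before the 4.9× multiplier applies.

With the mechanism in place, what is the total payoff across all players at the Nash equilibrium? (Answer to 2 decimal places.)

1859.26 hours

With the mechanism, a contributed unit returns 4.9 × 1.86 / 6 = 1.5190 per unit of net cost to the contributor — now above 1 — so contributing fully is weakly dominant for every player.
So the Nash equilibrium is full contribution by all 6; the group earns 4.9 × 1.86 × 204 = 1859.26.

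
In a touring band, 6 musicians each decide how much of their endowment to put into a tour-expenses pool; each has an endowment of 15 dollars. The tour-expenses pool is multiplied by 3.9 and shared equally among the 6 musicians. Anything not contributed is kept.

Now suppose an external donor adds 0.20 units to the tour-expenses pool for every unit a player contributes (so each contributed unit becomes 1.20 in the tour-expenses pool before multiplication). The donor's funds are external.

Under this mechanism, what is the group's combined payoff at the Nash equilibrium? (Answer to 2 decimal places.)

90.00 dollars

With the mechanism, a contributed unit returns 3.9 × 1.20 / 6 = 0.7800 per unit of net cost — still below 1 — so contributing 0 remains dominant for every player.
Everyone keeps their endowment and the group total is 6 × 15 = 90.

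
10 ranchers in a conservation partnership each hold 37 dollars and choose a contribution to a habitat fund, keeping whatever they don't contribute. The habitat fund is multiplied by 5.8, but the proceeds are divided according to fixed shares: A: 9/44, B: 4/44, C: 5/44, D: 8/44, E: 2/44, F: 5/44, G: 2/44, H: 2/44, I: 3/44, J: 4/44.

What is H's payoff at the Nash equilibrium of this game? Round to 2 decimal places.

A player with share s gets back 5.8·s per unit contributed, so full contribution is dominant for anyone with s > 1/5.8 = 0.1724 and zero contribution is dominant for anyone below.
The shares above 0.1724 belong to A and D, contributing 37 each; the remaining 8 contribute 0. Total contributed: 74.
H keeps 37 and receives 5.8 × 74 × 2/44 = 19.51 from the habitat fund, for a payoff of 56.51.

56.51 dollars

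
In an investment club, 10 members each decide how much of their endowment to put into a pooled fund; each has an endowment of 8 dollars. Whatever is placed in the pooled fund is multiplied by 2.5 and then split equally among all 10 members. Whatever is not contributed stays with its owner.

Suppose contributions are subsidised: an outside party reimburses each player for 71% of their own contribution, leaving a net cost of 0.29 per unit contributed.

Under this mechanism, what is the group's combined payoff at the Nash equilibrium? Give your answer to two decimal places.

80.00 dollars

With the mechanism, a contributed unit returns (2.5/10) / 0.29 = 0.8621 per unit of net cost — still below 1 — so contributing 0 remains dominant for every player.
Everyone keeps their endowment and the group total is 10 × 8 = 80.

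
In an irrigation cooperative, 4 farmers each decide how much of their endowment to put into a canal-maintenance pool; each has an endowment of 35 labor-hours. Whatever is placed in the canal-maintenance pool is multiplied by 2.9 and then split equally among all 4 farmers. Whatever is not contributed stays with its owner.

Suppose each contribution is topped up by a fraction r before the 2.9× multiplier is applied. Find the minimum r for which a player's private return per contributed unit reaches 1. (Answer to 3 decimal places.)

With matching at rate r, one contributed unit becomes (1 + r) in the canal-maintenance pool and returns 2.9 × (1 + r) / 4 to the contributor.
Setting this equal to 1: 1 + r = 4/2.9 = 1.3793.
So the minimum matching rate is r = 1.3793 − 1 = 0.379.

0.379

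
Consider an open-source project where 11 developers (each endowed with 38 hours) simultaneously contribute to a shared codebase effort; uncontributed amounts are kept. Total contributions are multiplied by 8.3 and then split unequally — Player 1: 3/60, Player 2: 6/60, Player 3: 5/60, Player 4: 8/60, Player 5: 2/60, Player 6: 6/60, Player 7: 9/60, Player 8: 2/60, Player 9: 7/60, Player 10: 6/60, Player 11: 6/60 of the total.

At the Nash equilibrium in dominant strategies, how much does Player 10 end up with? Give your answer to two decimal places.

A player with share s gets back 8.3·s per unit contributed, so full contribution is dominant for anyone with s > 1/8.3 = 0.1205 and zero contribution is dominant for anyone below.
Player 4 and Player 7 clear that bar, contributing 38 each; the remaining 9 contribute 0. Total contributed: 76.
Player 10 keeps 38 and receives 8.3 × 76 × 6/60 = 63.08 from the shared codebase effort, for a payoff of 101.08.

101.08 hours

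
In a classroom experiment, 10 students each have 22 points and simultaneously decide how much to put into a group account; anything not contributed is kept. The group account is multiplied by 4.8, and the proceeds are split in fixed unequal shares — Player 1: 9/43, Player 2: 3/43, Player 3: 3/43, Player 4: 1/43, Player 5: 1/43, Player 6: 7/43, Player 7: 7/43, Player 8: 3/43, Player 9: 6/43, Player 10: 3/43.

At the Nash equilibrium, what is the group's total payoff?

A player with share s gets back 4.8·s per unit contributed, so full contribution is dominant for anyone with s > 1/4.8 = 0.2083 and zero contribution is dominant for anyone below.
Player 1 alone (share 9/43) is above the threshold, contributing 22; the remaining 9 contribute 0. Total contributed: 22.
The group account pays out 4.8 × 22 = 105.60 in total (split across the unequal shares, but the aggregate is all that matters for the group sum).
The 9 free-riders keep 22 each, adding 198. Group total = 198 + 105.60 = 303.60.

303.60 points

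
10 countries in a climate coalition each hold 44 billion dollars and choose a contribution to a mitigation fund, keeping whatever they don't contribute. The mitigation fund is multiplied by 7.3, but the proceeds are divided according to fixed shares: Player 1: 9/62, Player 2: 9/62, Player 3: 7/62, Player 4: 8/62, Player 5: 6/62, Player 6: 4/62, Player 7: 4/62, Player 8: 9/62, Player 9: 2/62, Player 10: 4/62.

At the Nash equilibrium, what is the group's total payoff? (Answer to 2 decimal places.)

1271.60 billion dollars

Player j's private return per contributed unit is 7.3 × (j's share). Contributing is weakly dominant for j when that share is at least 1/7.3 = 0.1370, and contributing 0 is dominant otherwise.
Player 1, Player 2 and Player 8 are above the threshold, contributing 44 each; the remaining 7 contribute 0. Total contributed: 132.
The mitigation fund pays out 7.3 × 132 = 963.60 in total (split across the unequal shares, but the aggregate is all that matters for the group sum).
The 7 free-riders keep 44 each, adding 308. Group total = 308 + 963.60 = 1271.60.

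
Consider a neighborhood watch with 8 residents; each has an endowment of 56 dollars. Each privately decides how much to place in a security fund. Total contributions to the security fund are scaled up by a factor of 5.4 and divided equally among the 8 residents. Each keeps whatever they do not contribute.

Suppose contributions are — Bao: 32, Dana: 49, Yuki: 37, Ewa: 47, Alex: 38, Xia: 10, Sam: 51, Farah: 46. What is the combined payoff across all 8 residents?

Total contributed: 32 + 49 + 37 + 47 + 38 + 10 + 51 + 46 = 310; total kept: 8 × 56 − 310 = 138.
The security fund pays out 5.4 × 310 = 1674.00 in aggregate.
Group total = 138 + 1674.00 = 1812.00.

1812.00 dollars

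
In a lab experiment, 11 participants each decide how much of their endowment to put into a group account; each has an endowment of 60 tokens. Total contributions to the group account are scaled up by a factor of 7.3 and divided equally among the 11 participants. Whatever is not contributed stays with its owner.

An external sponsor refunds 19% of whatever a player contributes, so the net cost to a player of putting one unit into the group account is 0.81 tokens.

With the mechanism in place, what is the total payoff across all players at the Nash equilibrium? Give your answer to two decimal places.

660.00 tokens

With the mechanism, a contributed unit returns (7.3/11) / 0.81 = 0.8193 per unit of net cost — still below 1 — so contributing 0 remains dominant for every player.
Everyone keeps their endowment and the group total is 11 × 60 = 660.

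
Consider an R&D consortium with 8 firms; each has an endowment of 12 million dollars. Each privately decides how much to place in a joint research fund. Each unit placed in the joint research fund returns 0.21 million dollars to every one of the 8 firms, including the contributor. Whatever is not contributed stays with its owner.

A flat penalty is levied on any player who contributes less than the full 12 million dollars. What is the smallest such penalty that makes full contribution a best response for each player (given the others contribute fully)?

9.48 million dollars

Given the others contribute fully, the best deviation is to contribute 0 (any partial contribution still incurs the fine and gives up units whose private return 0.21 is below 1).
Deviating from 12 to 0 saves 12 million dollars but forfeits the deviator's share of the drop in the joint research fund: 0.21 × 12 = 2.52.
So the deviation gain is 12 − 2.52 = 9.48, and the fine must be at least 9.48 million dollars to wipe it out.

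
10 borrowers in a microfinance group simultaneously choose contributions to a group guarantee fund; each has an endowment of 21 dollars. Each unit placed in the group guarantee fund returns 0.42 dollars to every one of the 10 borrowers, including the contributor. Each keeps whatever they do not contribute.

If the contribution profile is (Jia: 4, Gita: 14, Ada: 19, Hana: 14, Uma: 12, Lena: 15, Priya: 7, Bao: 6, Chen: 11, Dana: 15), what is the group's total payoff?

584.40 dollars

Total contributed: 4 + 14 + 19 + 14 + 12 + 15 + 7 + 6 + 11 + 15 = 117; total kept: 10 × 21 − 117 = 93.
The group guarantee fund pays out 0.42 × 10 × 117 = 491.40 in aggregate.
Group total = 93 + 491.40 = 584.40.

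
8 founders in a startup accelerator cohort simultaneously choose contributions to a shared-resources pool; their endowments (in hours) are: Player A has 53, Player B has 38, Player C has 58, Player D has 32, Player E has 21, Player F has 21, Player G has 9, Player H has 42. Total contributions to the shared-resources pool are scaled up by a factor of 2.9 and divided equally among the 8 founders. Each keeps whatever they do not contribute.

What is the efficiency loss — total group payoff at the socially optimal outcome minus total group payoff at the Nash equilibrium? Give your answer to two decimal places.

The private return per contributed unit is 2.9/8 = 0.3625 < 1 for every player regardless of endowment, so the Nash equilibrium is zero contribution and the group total is Σ E_j = 53 + 38 + 58 + 32 + 21 + 21 + 9 + 42 = 274.
Each contributed unit returns 2.900 to the group, so the social optimum is full contribution by everyone: group total = 2.900 × 274 = 794.60.
Efficiency loss = (2.900 − 1) × 274 = 520.60.

520.60 hours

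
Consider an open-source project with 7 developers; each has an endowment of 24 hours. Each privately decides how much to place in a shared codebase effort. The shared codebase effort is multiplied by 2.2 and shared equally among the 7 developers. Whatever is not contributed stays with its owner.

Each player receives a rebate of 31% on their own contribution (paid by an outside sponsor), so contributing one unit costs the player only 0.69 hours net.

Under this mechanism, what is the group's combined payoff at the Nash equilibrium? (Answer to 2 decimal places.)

168.00 hours

With the mechanism, a contributed unit returns (2.2/7) / 0.69 = 0.4555 per unit of net cost — still below 1 — so contributing 0 remains dominant for every player.
At the Nash equilibrium no one contributes; group total payoff = 7 × 24 = 168.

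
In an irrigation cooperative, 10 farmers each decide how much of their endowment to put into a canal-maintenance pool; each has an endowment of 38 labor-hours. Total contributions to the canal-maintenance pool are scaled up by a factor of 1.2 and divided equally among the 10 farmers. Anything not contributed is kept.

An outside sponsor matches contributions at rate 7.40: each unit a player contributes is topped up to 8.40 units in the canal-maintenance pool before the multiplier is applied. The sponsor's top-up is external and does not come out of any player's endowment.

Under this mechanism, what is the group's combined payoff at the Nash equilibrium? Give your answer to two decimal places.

3830.40 labor-hours

With the mechanism, a contributed unit returns 1.2 × 8.40 / 10 = 1.0080 per unit of net cost to the contributor — now above 1 — so contributing fully is weakly dominant for every player.
So the Nash equilibrium is full contribution by all 10; the group earns 1.2 × 8.40 × 380 = 3830.40.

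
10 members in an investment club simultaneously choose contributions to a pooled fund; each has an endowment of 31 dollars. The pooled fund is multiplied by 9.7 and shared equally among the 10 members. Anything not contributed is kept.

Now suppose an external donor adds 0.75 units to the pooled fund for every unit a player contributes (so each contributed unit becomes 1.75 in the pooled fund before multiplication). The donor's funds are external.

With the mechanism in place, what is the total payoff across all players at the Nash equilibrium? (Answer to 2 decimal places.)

The effective private return per unit is now 9.7 × 1.75 / 10 = 1.6975 > 1, so every player's dominant strategy flips to full contribution.
At the Nash equilibrium everyone contributes 31. Group total payoff = 9.7 × 1.75 × 310 = 5262.25.

5262.25 dollars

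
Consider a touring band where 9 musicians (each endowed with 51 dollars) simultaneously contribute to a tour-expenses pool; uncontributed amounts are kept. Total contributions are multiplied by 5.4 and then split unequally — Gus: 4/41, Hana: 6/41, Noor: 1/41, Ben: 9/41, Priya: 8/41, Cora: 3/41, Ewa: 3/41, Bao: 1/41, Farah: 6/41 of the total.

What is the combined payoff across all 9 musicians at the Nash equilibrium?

For player j, contributing a unit is worthwhile iff 5.4 × (j's share) ≥ 1, i.e. iff j's share is at least 0.1852.
Ben and Priya are above the threshold, contributing 51 each; the remaining 7 contribute 0. Total contributed: 102.
The tour-expenses pool pays out 5.4 × 102 = 550.80 in total (split across the unequal shares, but the aggregate is all that matters for the group sum).
The 7 free-riders keep 51 each, adding 357. Group total = 357 + 550.80 = 907.80.

907.80 dollars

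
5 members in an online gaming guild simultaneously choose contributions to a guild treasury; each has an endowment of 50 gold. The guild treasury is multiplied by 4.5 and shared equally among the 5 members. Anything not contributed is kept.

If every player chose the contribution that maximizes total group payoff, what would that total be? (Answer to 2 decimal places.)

1125.00 gold

Each contributed unit returns 4.500 to the group as a whole (0.9000 to each of 5 players), which exceeds 1, so the social optimum is full contribution: group total = 4.500 × 250 = 1125.00.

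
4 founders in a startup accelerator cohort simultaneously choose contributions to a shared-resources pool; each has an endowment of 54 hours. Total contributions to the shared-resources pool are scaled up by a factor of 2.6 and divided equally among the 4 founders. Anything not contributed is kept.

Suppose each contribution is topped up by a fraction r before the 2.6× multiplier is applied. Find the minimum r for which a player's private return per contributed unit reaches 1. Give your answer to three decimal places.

0.538

With matching at rate r, one contributed unit becomes (1 + r) in the shared-resources pool and returns 2.6 × (1 + r) / 4 to the contributor.
Setting this equal to 1: 1 + r = 4/2.6 = 1.5385.
So the minimum matching rate is r = 1.5385 − 1 = 0.538.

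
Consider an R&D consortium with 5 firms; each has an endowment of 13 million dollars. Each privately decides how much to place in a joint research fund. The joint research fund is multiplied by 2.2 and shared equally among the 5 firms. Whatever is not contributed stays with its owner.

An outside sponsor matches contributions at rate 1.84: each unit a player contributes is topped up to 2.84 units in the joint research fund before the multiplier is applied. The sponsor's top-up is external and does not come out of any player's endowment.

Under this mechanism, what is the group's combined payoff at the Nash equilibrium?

Under the mechanism each unit contributed yields 2.2 × 2.84 / 5 = 1.2496 back to its contributor per unit of net cost, which exceeds 1, making full contribution the dominant choice for everyone.
So the Nash equilibrium is full contribution by all 5; the group earns 2.2 × 2.84 × 65 = 406.12.

406.12 million dollars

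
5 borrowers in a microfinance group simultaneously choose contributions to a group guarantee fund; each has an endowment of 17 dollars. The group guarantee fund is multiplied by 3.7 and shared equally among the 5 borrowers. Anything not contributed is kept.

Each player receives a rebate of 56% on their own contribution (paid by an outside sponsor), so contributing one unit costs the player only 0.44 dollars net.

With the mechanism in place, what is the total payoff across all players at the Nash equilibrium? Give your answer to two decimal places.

Under the mechanism each unit contributed yields (3.7/5) / 0.44 = 1.6818 back to its contributor per unit of net cost, which exceeds 1, making full contribution the dominant choice for everyone.
So the Nash equilibrium is full contribution by all 5; the group earns 5 × (17 × 0.56 + 3.7 × 17) = 362.10.

362.10 dollars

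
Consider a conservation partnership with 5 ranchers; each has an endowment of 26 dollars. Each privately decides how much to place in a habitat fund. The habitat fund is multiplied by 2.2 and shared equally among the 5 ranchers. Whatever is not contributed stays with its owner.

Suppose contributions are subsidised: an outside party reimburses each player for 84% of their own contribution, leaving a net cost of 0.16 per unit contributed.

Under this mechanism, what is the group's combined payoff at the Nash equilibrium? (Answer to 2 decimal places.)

395.20 dollars

The effective private return per unit is now (2.2/5) / 0.16 = 2.7500 > 1, so every player's dominant strategy flips to full contribution.
At the Nash equilibrium everyone contributes 26. Group total payoff = 5 × (26 × 0.84 + 2.2 × 26) = 395.20.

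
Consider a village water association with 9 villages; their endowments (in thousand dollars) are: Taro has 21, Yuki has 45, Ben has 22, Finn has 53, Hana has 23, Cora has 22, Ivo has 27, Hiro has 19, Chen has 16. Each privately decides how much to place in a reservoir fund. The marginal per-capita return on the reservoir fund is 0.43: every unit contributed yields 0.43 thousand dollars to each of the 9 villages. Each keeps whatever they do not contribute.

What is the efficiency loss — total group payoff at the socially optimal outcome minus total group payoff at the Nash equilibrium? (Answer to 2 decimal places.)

The private return per contributed unit is 0.43 < 1 for everyone, so the Nash equilibrium is zero contribution and the group total is Σ E_j = 21 + 45 + 22 + 53 + 23 + 22 + 27 + 19 + 16 = 248.
Each contributed unit returns 3.870 to the group, so the social optimum is full contribution by everyone: group total = 3.870 × 248 = 959.76.
Efficiency loss = (3.870 − 1) × 248 = 711.76.

711.76 thousand dollars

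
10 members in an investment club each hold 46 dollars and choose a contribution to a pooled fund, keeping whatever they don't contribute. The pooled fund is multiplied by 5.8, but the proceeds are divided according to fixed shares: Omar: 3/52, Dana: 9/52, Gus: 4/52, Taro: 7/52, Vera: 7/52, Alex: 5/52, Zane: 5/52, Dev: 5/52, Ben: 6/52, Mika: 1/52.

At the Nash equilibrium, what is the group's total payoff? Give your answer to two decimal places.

680.80 dollars

Player j's private return per contributed unit is 5.8 × (j's share). Contributing is weakly dominant for j when that share is at least 1/5.8 = 0.1724, and contributing 0 is dominant otherwise.
Only Dana (9/52) clears that bar, contributing 46; the remaining 9 contribute 0. Total contributed: 46.
The pooled fund pays out 5.8 × 46 = 266.80 in total (split across the unequal shares, but the aggregate is all that matters for the group sum).
The 9 free-riders keep 46 each, adding 414. Group total = 414 + 266.80 = 680.80.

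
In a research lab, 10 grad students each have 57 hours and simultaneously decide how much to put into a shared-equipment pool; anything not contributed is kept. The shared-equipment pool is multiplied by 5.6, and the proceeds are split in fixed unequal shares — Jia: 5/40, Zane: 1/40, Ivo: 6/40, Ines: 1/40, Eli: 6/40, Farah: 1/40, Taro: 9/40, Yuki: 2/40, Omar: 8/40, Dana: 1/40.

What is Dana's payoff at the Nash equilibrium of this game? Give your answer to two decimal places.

A player with share s gets back 5.6·s per unit contributed, so full contribution is dominant for anyone with s > 1/5.6 = 0.1786 and zero contribution is dominant for anyone below.
Taro and Omar are above the threshold, contributing 57 each; the remaining 8 contribute 0. Total contributed: 114.
Dana keeps 57 and receives 5.6 × 114 × 1/40 = 15.96 from the shared-equipment pool, for a payoff of 72.96.

72.96 hours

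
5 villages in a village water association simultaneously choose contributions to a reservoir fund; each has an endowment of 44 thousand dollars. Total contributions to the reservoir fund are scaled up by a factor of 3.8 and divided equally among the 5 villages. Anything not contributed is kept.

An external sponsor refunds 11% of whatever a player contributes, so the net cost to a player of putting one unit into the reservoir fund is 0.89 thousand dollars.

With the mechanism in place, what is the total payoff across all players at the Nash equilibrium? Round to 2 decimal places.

220.00 thousand dollars

The effective private return is (3.8/5) / 0.89 = 0.8539, which is still under 1, so the mechanism doesn't change anyone's dominant strategy: zero contribution.
Everyone keeps their endowment and the group total is 5 × 44 = 220.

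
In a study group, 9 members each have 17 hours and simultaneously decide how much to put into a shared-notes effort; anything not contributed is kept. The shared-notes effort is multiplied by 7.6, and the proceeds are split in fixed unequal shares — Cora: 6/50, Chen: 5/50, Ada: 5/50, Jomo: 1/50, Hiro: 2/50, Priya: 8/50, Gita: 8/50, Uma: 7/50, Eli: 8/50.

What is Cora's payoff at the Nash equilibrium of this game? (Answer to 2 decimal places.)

A player with share s gets back 7.6·s per unit contributed, so full contribution is dominant for anyone with s > 1/7.6 = 0.1316 and zero contribution is dominant for anyone below.
The shares above 0.1316 belong to Priya, Gita, Uma and Eli, contributing 17 each; the remaining 5 contribute 0. Total contributed: 68.
Cora keeps 17 and receives 7.6 × 68 × 6/50 = 62.02 from the shared-notes effort, for a payoff of 79.02.

79.02 hours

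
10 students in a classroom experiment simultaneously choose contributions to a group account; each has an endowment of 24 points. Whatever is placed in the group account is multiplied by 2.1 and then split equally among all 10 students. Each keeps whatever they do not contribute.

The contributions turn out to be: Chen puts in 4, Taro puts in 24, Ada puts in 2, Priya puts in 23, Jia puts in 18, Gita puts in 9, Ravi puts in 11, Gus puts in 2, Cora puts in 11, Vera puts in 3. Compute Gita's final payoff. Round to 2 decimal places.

37.47 points

Total contributed: 4 + 24 + 2 + 23 + 18 + 9 + 11 + 2 + 11 + 3 = 107.
Each receives 2.1 × 107 / 10 = 22.47 from the group account.
Gita keeps 24 − 9 = 15, so Gita's payoff is 15 + 22.47 = 37.47.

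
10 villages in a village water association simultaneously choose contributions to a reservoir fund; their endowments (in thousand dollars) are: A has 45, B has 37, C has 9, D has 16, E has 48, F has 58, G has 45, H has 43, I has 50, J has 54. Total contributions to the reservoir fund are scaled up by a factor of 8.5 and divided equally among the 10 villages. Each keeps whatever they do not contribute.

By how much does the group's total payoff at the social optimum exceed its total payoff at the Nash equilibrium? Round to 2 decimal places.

3037.50 thousand dollars

The private return per contributed unit is 8.5/10 = 0.8500 < 1 for every player regardless of endowment, so the Nash equilibrium is zero contribution and the group total is Σ E_j = 45 + 37 + 9 + 16 + 48 + 58 + 45 + 43 + 50 + 54 = 405.
Each contributed unit returns 8.500 to the group, so the social optimum is full contribution by everyone: group total = 8.500 × 405 = 3442.50.
Efficiency loss = (8.500 − 1) × 405 = 3037.50.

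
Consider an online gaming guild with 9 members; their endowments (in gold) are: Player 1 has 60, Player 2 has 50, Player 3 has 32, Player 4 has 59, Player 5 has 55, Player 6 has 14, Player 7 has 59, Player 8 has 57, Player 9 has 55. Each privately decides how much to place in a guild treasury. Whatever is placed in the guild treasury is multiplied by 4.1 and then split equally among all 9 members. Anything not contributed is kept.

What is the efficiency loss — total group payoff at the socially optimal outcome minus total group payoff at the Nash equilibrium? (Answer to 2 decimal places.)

The private return per contributed unit is 4.1/9 = 0.4556 < 1 for every player regardless of endowment, so the Nash equilibrium is zero contribution and the group total is Σ E_j = 60 + 50 + 32 + 59 + 55 + 14 + 59 + 57 + 55 = 441.
Each contributed unit returns 4.100 to the group, so the social optimum is full contribution by everyone: group total = 4.100 × 441 = 1808.10.
Efficiency loss = (4.100 − 1) × 441 = 1367.10.

1367.10 gold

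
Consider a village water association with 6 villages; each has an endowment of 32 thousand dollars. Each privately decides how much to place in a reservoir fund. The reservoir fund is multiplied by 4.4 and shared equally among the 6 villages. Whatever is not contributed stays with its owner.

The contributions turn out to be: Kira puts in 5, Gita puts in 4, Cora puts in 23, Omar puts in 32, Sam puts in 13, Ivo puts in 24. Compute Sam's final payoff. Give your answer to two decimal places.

Total contributed: 5 + 4 + 23 + 32 + 13 + 24 = 101.
Each receives 4.4 × 101 / 6 = 74.07 from the reservoir fund.
Sam keeps 32 − 13 = 19, so Sam's payoff is 19 + 74.07 = 93.07.

93.07 thousand dollars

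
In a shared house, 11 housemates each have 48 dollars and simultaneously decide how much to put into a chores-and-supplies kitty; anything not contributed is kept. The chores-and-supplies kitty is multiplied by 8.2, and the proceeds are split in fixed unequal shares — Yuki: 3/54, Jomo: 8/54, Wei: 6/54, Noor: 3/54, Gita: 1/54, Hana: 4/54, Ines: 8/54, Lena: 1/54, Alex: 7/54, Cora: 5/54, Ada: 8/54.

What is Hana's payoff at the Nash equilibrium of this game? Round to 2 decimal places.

Player j's private return per contributed unit is 8.2 × (j's share). Contributing is weakly dominant for j when that share is at least 1/8.2 = 0.1220, and contributing 0 is dominant otherwise.
Jomo, Ines, Alex and Ada clear that bar, contributing 48 each; the remaining 7 contribute 0. Total contributed: 192.
Hana keeps 48 and receives 8.2 × 192 × 4/54 = 116.62 from the chores-and-supplies kitty, for a payoff of 164.62.

164.62 dollars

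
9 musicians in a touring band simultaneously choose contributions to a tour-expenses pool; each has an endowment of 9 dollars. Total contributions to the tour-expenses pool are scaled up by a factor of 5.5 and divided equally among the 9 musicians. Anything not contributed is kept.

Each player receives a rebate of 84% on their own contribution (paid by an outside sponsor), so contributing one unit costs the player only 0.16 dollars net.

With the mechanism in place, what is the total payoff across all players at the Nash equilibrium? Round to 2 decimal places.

The effective private return per unit is now (5.5/9) / 0.16 = 3.8194 > 1, so every player's dominant strategy flips to full contribution.
At the Nash equilibrium everyone contributes 9. Group total payoff = 9 × (9 × 0.84 + 5.5 × 9) = 513.54.

513.54 dollars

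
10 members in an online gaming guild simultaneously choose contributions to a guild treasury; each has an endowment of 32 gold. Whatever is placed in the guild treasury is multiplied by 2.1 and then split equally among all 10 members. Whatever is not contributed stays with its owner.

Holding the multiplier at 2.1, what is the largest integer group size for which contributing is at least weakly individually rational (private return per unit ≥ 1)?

Private return per unit is 2.1/(group size), which is ≥ 1 whenever the group size is ≤ 2.1.
The largest such integer is 2.

2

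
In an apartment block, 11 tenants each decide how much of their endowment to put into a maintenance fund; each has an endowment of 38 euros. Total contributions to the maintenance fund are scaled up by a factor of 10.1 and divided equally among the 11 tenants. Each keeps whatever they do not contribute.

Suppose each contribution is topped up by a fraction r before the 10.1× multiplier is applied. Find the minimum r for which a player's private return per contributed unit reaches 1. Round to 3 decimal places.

With matching at rate r, one contributed unit becomes (1 + r) in the maintenance fund and returns 10.1 × (1 + r) / 11 to the contributor.
Setting this equal to 1: 1 + r = 11/10.1 = 1.0891.
So the minimum matching rate is r = 1.0891 − 1 = 0.089.

0.089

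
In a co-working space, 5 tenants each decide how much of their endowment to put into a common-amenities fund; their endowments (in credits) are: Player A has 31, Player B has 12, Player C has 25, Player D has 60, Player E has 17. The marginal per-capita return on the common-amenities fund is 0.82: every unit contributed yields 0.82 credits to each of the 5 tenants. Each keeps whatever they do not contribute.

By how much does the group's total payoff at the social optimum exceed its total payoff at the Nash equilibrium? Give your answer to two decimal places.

The private return per contributed unit is 0.82 < 1 for everyone, so the Nash equilibrium is zero contribution and the group total is Σ E_j = 31 + 12 + 25 + 60 + 17 = 145.
Each contributed unit returns 4.100 to the group, so the social optimum is full contribution by everyone: group total = 4.100 × 145 = 594.50.
Efficiency loss = (4.100 − 1) × 145 = 449.50.

449.50 credits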